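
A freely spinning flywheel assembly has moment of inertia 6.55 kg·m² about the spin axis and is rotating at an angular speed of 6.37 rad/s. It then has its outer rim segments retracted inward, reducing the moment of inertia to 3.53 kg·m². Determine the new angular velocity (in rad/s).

ω₂ ≈ 11.8 rad/s

With no external torque about the axis, L is conserved: I₁ω₁ = I₂ω₂.
ω₂ = I₁ω₁ / I₂ = (6.550)(6.37 rad/s) / (3.530) = 11.82 rad/s.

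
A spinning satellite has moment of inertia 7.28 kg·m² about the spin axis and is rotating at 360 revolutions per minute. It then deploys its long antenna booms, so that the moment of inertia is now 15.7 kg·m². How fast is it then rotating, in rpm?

No external torque acts about the spin axis, so angular momentum is conserved.
ω₂ = I₁ω₁ / I₂ = (7.280)(360 rpm) / (15.70) = 166.9 rpm.

ω₂ ≈ 167 rpm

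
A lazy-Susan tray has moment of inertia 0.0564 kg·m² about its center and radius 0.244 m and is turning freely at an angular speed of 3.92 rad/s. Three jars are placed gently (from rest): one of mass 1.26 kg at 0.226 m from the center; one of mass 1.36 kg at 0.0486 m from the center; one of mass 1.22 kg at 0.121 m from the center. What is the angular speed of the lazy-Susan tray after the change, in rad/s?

ω_f ≈ 1.56 rad/s

The added mass arrives with no angular momentum about the center, and any external torque about the center is negligible, so the system's angular momentum is conserved.
Added inertia Σmr² = (1.26)(0.226)² + (1.36)(0.0486)² + (1.22)(0.121)² = 0.08543 kg·m²; I_f = 0.05640 + 0.08543 = 0.1418 kg·m².
ω_f = I_p ω_i / I_f = (0.05640)(3.92) / 0.1418 = 1.559 rad/s.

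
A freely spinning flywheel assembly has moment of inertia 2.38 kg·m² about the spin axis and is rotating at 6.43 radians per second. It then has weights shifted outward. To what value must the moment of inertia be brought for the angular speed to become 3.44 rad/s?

No external torque acts about the spin axis, so angular momentum is conserved.
I₂ = I₁ω₁ / ω₂ = (2.38)(6.43) / (3.44) = 4.449 kg·m².

I₂ ≈ 4.45 kg·m²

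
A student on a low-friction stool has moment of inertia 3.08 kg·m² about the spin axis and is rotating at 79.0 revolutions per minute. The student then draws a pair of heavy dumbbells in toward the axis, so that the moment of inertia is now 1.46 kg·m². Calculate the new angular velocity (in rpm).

ω₂ ≈ 167 rpm

No external torque acts about the spin axis, so angular momentum is conserved.
ω₂ = I₁ω₁ / I₂ = (3.080)(79.0 rpm) / (1.460) = 166.7 rpm.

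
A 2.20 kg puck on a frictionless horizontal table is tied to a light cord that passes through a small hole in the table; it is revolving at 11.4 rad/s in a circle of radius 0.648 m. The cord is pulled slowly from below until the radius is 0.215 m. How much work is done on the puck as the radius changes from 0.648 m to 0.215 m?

W ≈ 485 J

The constraining force is radial, so m r² ω about the center is conserved.
ω₂ = ω₁ (r₁/r₂)² = (11.4)(0.648/0.215)² = 103.6 rad/s.
W = ΔKE = ½m(v₂² − v₁²) = 485.3 J.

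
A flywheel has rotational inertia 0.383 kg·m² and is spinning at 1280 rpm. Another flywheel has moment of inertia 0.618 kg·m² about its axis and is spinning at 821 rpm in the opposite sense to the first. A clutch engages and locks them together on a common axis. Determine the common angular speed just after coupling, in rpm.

|ω_f| ≈ 17.1 rpm

The coupling torques are internal; angular momentum about the shared axis is conserved.
Taking A's sense as positive: L = (0.3830)(1280) − (0.6180)(821) = -17.14 kg·m²·rpm.
Combined I = 0.3830 + 0.6180 = 1.001 kg·m².
ω_f = L / I = -17.14 / 1.001 = -17.12 rpm.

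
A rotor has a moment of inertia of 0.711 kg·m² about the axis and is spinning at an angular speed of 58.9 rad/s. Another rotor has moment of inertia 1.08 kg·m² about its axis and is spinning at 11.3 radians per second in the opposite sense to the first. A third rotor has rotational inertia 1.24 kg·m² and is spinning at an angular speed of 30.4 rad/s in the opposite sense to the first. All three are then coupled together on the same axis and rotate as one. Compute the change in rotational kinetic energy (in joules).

The coupling torques are internal; angular momentum about the shared axis is conserved.
Taking A's sense as positive: L = (0.7110)(58.9) − (1.080)(11.3) − (1.240)(30.4) = -8.022 kg·m²·rad/s.
Combined I = 0.7110 + 1.080 + 1.240 = 3.031 kg·m².
ω_f = L / I = -8.022 / 3.031 = -2.647 rad/s.
KE_i = ½ΣIω² = 1875 J; KE_f = ½(3.031)(2.647)² = 10.62 J.

ΔKE ≈ -1860 J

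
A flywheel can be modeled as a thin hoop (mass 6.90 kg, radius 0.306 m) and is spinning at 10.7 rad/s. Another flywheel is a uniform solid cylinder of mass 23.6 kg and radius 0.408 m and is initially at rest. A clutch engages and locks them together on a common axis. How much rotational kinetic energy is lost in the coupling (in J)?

ΔKE lost ≈ 27.8 J

No external torque acts about the common axis, so total angular momentum is conserved.
Moments of inertia: I_A = (6.90)(0.306)² = 0.6461 kg·m²; I_B = ½(23.6)(0.408)² = 1.964 kg·m².
Taking A's sense as positive: L = (0.6461)(10.7) = 6.913 kg·m²·rad/s.
Combined I = 0.6461 + 1.964 = 2.610 kg·m².
ω_f = L / I = 6.913 / 2.610 = 2.648 rad/s.
KE_i = ½ΣIω² = 36.99 J; KE_f = ½(2.610)(2.648)² = 9.154 J.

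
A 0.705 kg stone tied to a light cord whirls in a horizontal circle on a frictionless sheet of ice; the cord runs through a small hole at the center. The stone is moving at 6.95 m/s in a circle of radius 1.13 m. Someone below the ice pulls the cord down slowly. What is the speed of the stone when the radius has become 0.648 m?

v₂ ≈ 12.1 m/s

The only horizontal force on the mass is along the cord (radial), so it exerts no torque about the hole and angular momentum m v r is conserved.
v₂ = v₁ r₁ / r₂ = (6.95)(1.13) / (0.648) = 12.12 m/s.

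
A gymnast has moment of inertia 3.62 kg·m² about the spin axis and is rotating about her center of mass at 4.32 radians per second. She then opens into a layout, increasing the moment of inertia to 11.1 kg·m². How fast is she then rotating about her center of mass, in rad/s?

No external torque acts about the spin axis, so angular momentum is conserved.
ω₂ = I₁ω₁ / I₂ = (3.620)(4.32 rad/s) / (11.10) = 1.409 rad/s.

ω₂ ≈ 1.41 rad/s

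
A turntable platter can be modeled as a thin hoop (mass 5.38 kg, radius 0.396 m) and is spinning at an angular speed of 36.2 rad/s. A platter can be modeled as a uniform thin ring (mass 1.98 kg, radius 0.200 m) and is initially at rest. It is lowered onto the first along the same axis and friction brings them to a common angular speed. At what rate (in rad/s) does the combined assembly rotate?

The coupling torques are internal; angular momentum about the shared axis is conserved.
Moments of inertia: I_A = (5.38)(0.396)² = 0.8437 kg·m²; I_B = (1.98)(0.200)² = 0.07920 kg·m².
Taking A's sense as positive: L = (0.8437)(36.2) = 30.54 kg·m²·rad/s.
Combined I = 0.8437 + 0.07920 = 0.9229 kg·m².
ω_f = L / I = 30.54 / 0.9229 = 33.09 rad/s.

|ω_f| ≈ 33.1 rad/s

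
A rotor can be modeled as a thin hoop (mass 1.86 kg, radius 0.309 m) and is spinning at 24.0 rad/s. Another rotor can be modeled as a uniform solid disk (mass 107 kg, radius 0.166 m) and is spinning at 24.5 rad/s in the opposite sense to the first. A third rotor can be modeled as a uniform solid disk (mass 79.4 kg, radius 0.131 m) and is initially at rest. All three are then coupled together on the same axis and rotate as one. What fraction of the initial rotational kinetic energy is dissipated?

No external torque acts about the common axis, so total angular momentum is conserved.
Moments of inertia: I_A = (1.86)(0.309)² = 0.1776 kg·m²; I_B = ½(107)(0.166)² = 1.474 kg·m²; I_C = ½(79.4)(0.131)² = 0.6813 kg·m².
Taking A's sense as positive: L = (0.1776)(24.0) − (1.474)(24.5) = -31.86 kg·m²·rad/s.
Combined I = 0.1776 + 1.474 + 0.6813 = 2.333 kg·m².
ω_f = L / I = -31.86 / 2.333 = -13.65 rad/s.
KE_i = ½ΣIω² = 493.6 J; KE_f = ½(2.333)(13.65)² = 217.5 J.
Fraction dissipated = (KE_i − KE_f)/KE_i = 0.5594.

fraction ≈ 0.559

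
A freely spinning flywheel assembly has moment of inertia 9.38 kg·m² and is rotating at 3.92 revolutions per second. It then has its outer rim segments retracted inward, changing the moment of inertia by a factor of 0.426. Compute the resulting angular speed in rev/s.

ω₂ ≈ 9.20 rev/s

Angular momentum about the spin axis is conserved since the torque about it is zero.
I₂ = 0.426 × 9.38 = 3.996 kg·m².
ω₂ = I₁ω₁ / I₂ = (9.380)(3.92 rev/s) / (3.996) = 9.202 rev/s.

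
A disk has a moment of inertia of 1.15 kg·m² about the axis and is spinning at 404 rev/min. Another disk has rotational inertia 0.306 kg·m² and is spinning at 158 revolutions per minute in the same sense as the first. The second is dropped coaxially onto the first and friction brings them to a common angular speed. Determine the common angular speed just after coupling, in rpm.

The coupling torques are internal; angular momentum about the shared axis is conserved.
Taking A's sense as positive: L = (1.150)(404) + (0.3060)(158) = 512.9 kg·m²·rpm.
Combined I = 1.150 + 0.3060 = 1.456 kg·m².
ω_f = L / I = 512.9 / 1.456 = 352.3 rpm.

|ω_f| ≈ 352 rpm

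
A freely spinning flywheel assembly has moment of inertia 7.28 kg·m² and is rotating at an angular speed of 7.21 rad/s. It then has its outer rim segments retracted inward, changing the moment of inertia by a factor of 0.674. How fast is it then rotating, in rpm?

With no external torque about the axis, L is conserved: I₁ω₁ = I₂ω₂.
I₂ = 0.674 × 7.28 = 4.907 kg·m².
ω₂ = I₁ω₁ / I₂ = (7.280)(7.21 rad/s) / (4.907) = 10.70 rad/s = 102.2 rpm.

ω₂ ≈ 102 rpm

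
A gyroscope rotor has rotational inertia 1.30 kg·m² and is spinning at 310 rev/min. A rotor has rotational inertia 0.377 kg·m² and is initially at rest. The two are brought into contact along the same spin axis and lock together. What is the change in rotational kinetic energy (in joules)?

The coupling torques are internal; angular momentum about the shared axis is conserved.
Taking A's sense as positive: L = (1.300)(310) = 403.0 kg·m²·rpm.
Combined I = 1.300 + 0.3770 = 1.677 kg·m².
ω_f = L / I = 403.0 / 1.677 = 240.3 rpm.
KE_i = ½ΣIω² = 685.0 J; KE_f = ½(1.677)(25.17)² = 531.0 J.

ΔKE ≈ -154 J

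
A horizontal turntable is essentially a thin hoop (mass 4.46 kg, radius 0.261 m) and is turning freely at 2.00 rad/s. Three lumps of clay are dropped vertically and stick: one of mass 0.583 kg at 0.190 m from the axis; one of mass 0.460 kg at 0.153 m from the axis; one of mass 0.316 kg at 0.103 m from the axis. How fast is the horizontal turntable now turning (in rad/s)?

No external torque acts about the axis; L_before = L_after.
I_p = (4.46)(0.261)² = 0.3038 kg·m².
Added inertia Σmr² = (0.583)(0.190)² + (0.460)(0.153)² + (0.316)(0.103)² = 0.03517 kg·m²; I_f = 0.3038 + 0.03517 = 0.3390 kg·m².
ω_f = I_p ω_i / I_f = (0.3038)(2.00) / 0.3390 = 1.793 rad/s.

ω_f ≈ 1.79 rad/s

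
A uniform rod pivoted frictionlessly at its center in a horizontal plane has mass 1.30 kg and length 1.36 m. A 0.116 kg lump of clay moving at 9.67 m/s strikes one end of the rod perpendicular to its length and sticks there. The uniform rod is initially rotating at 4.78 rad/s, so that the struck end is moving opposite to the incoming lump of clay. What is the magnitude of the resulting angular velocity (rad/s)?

|ω_f| ≈ 0.768 rad/s

The axle reaction passes through the pivot and exerts no torque about it; angular momentum about the pivot is conserved through the impact.
I_p = (1/12)(1.30)(1.36)² = 0.2004 kg·m². Taking the sense of the lump of clay's angular momentum as positive, L_{lump} = m v R = (0.116)(9.67)(1.36/2) = 0.7628 kg·m²/s.
L_i = −I_p ω_p + m v R = −(0.2004)(4.78) + 0.7628 = -0.1950 kg·m²/s.
After sticking, I_f = I_p + m R² = 0.2004 + (0.116)(1.36/2)² = 0.2540 kg·m².
ω_f = L_i / I_f = -0.1950 / 0.2540 = -0.7677 rad/s.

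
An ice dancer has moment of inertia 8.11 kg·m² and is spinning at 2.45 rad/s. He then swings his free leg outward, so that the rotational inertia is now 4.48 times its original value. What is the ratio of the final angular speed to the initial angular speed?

Angular momentum about the spin axis is conserved since the torque about it is zero.
I₂ = 4.48 × 8.11 = 36.33 kg·m².
ω₂/ω₁ = I₁/I₂ = 8.110 / 36.33 = 0.2232.

ω₂/ω₁ ≈ 0.223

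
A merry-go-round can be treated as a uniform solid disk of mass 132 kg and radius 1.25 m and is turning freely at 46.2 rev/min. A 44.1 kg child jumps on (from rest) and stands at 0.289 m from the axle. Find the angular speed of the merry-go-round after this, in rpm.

No external torque acts about the axle; L_before = L_after.
I_p = ½(132)(1.25)² = 103.1 kg·m².
Added inertia Σmr² = (44.1)(0.289)² = 3.683 kg·m²; I_f = 103.1 + 3.683 = 106.8 kg·m².
ω_f = I_p ω_i / I_f = (103.1)(46.2) / 106.8 = 44.61 rpm.

ω_f ≈ 44.6 rpm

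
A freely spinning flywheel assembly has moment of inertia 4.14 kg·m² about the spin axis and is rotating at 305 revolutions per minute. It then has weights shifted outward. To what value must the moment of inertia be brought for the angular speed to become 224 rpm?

I₂ ≈ 5.64 kg·m²

With no external torque about the axis, L is conserved: I₁ω₁ = I₂ω₂.
I₂ = I₁ω₁ / ω₂ = (4.14)(305) / (224) = 5.637 kg·m².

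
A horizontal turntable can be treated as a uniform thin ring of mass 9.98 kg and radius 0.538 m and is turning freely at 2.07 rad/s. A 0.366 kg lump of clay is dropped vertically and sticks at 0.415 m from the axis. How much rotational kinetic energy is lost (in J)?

energy lost ≈ 0.132 J

No external torque acts about the axis; L_before = L_after.
I_p = (9.98)(0.538)² = 2.889 kg·m².
Added inertia Σmr² = (0.366)(0.415)² = 0.06303 kg·m²; I_f = 2.889 + 0.06303 = 2.952 kg·m².
ω_f = I_p ω_i / I_f = (2.889)(2.07) / 2.952 = 2.026 rad/s.
KE_i = ½(2.889)(2.070 rad/s)² = 6.189 J; KE_f = ½(2.952)(2.026)² = 6.057 J.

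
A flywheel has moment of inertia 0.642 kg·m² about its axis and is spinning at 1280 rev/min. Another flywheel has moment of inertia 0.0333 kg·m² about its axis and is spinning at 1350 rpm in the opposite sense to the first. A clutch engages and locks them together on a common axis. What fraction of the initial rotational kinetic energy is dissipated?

fraction ≈ 0.197

No external torque acts about the common axis, so total angular momentum is conserved.
Taking A's sense as positive: L = (0.6420)(1280) − (0.03330)(1350) = 776.8 kg·m²·rpm.
Combined I = 0.6420 + 0.03330 = 0.6753 kg·m².
ω_f = L / I = 776.8 / 0.6753 = 1150 rpm.
KE_i = ½ΣIω² = 6100 J; KE_f = ½(0.6753)(120.5)² = 4900 J.
Fraction dissipated = (KE_i − KE_f)/KE_i = 0.1968.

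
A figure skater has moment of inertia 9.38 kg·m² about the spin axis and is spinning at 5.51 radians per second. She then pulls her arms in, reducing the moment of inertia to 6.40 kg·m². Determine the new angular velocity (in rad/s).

ω₂ ≈ 8.08 rad/s

With no external torque about the axis, L is conserved: I₁ω₁ = I₂ω₂.
ω₂ = I₁ω₁ / I₂ = (9.380)(5.51 rad/s) / (6.400) = 8.076 rad/s.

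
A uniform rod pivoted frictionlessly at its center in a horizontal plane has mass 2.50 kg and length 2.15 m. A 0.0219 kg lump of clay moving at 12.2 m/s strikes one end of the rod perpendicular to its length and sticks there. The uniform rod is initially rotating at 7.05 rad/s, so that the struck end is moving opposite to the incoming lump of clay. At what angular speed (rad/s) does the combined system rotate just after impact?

About the pivot the impulsive forces during the collision are internal, so angular momentum about that axis is conserved.
I_p = (1/12)(2.50)(2.15)² = 0.9630 kg·m². Taking the sense of the lump of clay's angular momentum as positive, L_{lump} = m v R = (0.0219)(12.2)(2.15/2) = 0.2872 kg·m²/s.
L_i = −I_p ω_p + m v R = −(0.9630)(7.05) + 0.2872 = -6.502 kg·m²/s.
After sticking, I_f = I_p + m R² = 0.9630 + (0.0219)(2.15/2)² = 0.9883 kg·m².
ω_f = L_i / I_f = -6.502 / 0.9883 = -6.579 rad/s.

|ω_f| ≈ 6.58 rad/s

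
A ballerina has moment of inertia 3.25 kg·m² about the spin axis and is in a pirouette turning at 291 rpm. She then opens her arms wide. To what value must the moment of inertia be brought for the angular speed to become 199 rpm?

Angular momentum about the spin axis is conserved since the torque about it is zero.
I₂ = I₁ω₁ / ω₂ = (3.25)(291) / (199) = 4.753 kg·m².

I₂ ≈ 4.75 kg·m²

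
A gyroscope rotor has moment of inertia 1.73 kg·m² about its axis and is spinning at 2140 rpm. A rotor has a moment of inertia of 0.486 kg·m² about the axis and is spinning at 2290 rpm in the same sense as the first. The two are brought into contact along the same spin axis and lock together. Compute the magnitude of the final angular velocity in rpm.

No external torque acts about the common axis, so total angular momentum is conserved.
Taking A's sense as positive: L = (1.730)(2140) + (0.4860)(2290) = 4815 kg·m²·rpm.
Combined I = 1.730 + 0.4860 = 2.216 kg·m².
ω_f = L / I = 4815 / 2.216 = 2173 rpm.

|ω_f| ≈ 2170 rpm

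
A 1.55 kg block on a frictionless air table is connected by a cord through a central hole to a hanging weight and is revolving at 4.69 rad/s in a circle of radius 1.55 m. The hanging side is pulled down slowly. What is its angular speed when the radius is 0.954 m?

ω₂ ≈ 12.4 rad/s

No torque about the axis ⇒ m r₁² ω₁ = m r₂² ω₂.
ω₂ = ω₁ (r₁/r₂)² = (4.69)(1.55/0.954)² = 12.38 rad/s.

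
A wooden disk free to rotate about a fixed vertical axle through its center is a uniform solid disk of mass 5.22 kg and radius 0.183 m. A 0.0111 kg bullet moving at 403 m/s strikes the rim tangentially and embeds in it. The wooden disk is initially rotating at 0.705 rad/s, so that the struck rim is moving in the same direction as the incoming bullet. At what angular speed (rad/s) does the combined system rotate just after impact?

|ω_f| ≈ 10.0 rad/s

About the axle the impulsive forces during the collision are internal, so angular momentum about that axis is conserved.
I_p = ½(5.22)(0.183)² = 0.08741 kg·m². Taking the sense of the bullet's angular momentum as positive, L_{bullet} = m v R = (0.0111)(403)(0.183) = 0.8186 kg·m²/s.
L_i = +I_p ω_p + m v R = +(0.08741)(0.705) + 0.8186 = 0.8802 kg·m²/s.
After sticking, I_f = I_p + m R² = 0.08741 + (0.0111)(0.183)² = 0.08778 kg·m².
ω_f = L_i / I_f = 0.8802 / 0.08778 = 10.03 rad/s.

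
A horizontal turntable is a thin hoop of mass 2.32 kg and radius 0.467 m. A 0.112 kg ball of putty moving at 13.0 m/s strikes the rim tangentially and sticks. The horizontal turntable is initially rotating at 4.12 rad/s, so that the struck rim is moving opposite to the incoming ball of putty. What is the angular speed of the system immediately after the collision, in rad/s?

About the axle the impulsive forces during the collision are internal, so angular momentum about that axis is conserved.
I_p = (2.32)(0.467)² = 0.5060 kg·m². Taking the sense of the ball of putty's angular momentum as positive, L_{ball} = m v R = (0.112)(13.0)(0.467) = 0.6800 kg·m²/s.
L_i = −I_p ω_p + m v R = −(0.5060)(4.12) + 0.6800 = -1.405 kg·m²/s.
After sticking, I_f = I_p + m R² = 0.5060 + (0.112)(0.467)² = 0.5304 kg·m².
ω_f = L_i / I_f = -1.405 / 0.5304 = -2.648 rad/s.

|ω_f| ≈ 2.65 rad/s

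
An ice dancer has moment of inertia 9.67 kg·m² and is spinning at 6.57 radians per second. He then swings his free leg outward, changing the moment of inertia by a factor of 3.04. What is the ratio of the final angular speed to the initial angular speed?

ω₂/ω₁ ≈ 0.329

No external torque acts about the spin axis, so angular momentum is conserved.
I₂ = 3.04 × 9.67 = 29.40 kg·m².
ω₂/ω₁ = I₁/I₂ = 9.670 / 29.40 = 0.3289.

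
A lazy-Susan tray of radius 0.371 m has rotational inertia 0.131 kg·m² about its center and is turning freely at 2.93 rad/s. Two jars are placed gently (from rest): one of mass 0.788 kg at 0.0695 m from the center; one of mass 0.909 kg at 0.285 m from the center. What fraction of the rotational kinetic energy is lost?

fraction ≈ 0.372

No external torque acts about the center; L_before = L_after.
Added inertia Σmr² = (0.788)(0.0695)² + (0.909)(0.285)² = 0.07764 kg·m²; I_f = 0.1310 + 0.07764 = 0.2086 kg·m².
ω_f = I_p ω_i / I_f = (0.1310)(2.93) / 0.2086 = 1.840 rad/s.
KE_i = ½(0.1310)(2.930 rad/s)² = 0.5623 J; KE_f = ½(0.2086)(1.840)² = 0.3531 J.
Fraction lost = 0.3721.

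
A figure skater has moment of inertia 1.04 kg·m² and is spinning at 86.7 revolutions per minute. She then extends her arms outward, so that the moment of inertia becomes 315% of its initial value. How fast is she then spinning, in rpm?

No external torque acts about the spin axis, so angular momentum is conserved.
I₂ = 3.15 × 1.04 = 3.276 kg·m².
ω₂ = I₁ω₁ / I₂ = (1.040)(86.7 rpm) / (3.276) = 27.52 rpm.

ω₂ ≈ 27.5 rpm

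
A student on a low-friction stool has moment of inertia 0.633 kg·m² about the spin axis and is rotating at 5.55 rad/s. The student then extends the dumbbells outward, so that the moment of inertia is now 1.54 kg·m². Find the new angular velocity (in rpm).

Angular momentum about the spin axis is conserved since the torque about it is zero.
ω₂ = I₁ω₁ / I₂ = (0.6330)(5.55 rad/s) / (1.540) = 2.281 rad/s = 21.78 rpm.

ω₂ ≈ 21.8 rpm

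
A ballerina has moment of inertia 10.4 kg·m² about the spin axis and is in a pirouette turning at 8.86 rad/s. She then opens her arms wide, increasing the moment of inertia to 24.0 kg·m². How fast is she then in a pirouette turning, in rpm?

ω₂ ≈ 36.7 rpm

No external torque acts about the spin axis, so angular momentum is conserved.
ω₂ = I₁ω₁ / I₂ = (10.40)(8.86 rad/s) / (24.00) = 3.839 rad/s = 36.66 rpm.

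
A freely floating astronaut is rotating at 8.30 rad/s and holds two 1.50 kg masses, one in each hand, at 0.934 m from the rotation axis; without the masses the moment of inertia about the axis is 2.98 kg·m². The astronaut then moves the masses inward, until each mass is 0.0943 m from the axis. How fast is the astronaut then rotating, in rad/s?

Angular momentum about the spin axis is conserved since the torque about it is zero.
I₁ = 2.98 + 2(1.50)(0.934)² = 5.597 kg·m²; I₂ = 2.98 + 2(1.50)(0.0943)² = 3.007 kg·m².
ω₂ = I₁ω₁ / I₂ = (5.597)(8.30 rad/s) / (3.007) = 15.45 rad/s.

ω₂ ≈ 15.5 rad/s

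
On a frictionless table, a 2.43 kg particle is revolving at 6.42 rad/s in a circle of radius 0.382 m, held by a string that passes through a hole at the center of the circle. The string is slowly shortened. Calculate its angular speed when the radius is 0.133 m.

ω₂ ≈ 53.0 rad/s

The constraining force is radial, so m r² ω about the center is conserved.
ω₂ = ω₁ (r₁/r₂)² = (6.42)(0.382/0.133)² = 52.96 rad/s.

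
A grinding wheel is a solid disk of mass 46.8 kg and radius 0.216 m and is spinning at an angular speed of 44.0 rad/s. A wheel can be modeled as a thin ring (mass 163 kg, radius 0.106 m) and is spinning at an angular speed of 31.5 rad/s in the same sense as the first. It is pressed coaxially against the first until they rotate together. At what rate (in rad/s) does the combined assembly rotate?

|ω_f| ≈ 36.2 rad/s

No external torque acts about the common axis, so total angular momentum is conserved.
Moments of inertia: I_A = ½(46.8)(0.216)² = 1.092 kg·m²; I_B = (163)(0.106)² = 1.831 kg·m².
Taking A's sense as positive: L = (1.092)(44.0) + (1.831)(31.5) = 105.7 kg·m²·rad/s.
Combined I = 1.092 + 1.831 = 2.923 kg·m².
ω_f = L / I = 105.7 / 2.923 = 36.17 rad/s.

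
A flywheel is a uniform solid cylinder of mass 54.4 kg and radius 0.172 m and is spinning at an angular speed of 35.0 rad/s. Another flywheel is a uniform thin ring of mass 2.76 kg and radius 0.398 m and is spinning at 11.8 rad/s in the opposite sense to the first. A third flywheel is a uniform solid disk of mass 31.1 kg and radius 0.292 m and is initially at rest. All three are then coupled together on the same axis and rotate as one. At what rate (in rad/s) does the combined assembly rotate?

|ω_f| ≈ 8.96 rad/s

No external torque acts about the common axis, so total angular momentum is conserved.
Moments of inertia: I_A = ½(54.4)(0.172)² = 0.8047 kg·m²; I_B = (2.76)(0.398)² = 0.4372 kg·m²; I_C = ½(31.1)(0.292)² = 1.326 kg·m².
Taking A's sense as positive: L = (0.8047)(35.0) − (0.4372)(11.8) = 23.01 kg·m²·rad/s.
Combined I = 0.8047 + 0.4372 + 1.326 = 2.568 kg·m².
ω_f = L / I = 23.01 / 2.568 = 8.959 rad/s.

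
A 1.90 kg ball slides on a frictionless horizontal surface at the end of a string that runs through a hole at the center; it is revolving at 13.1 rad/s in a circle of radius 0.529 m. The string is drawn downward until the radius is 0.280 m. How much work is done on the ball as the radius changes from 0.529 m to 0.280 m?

W ≈ 117 J

No torque about the axis ⇒ m r₁² ω₁ = m r₂² ω₂.
ω₂ = ω₁ (r₁/r₂)² = (13.1)(0.529/0.280)² = 46.76 rad/s.
W = ΔKE = ½m(v₂² − v₁²) = 117.2 J.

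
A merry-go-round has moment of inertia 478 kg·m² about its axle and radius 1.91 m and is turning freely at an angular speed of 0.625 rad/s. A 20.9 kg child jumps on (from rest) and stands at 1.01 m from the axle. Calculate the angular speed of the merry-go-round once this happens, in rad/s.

ω_f ≈ 0.598 rad/s

No external torque acts about the axle; L_before = L_after.
Added inertia Σmr² = (20.9)(1.01)² = 21.32 kg·m²; I_f = 478.0 + 21.32 = 499.3 kg·m².
ω_f = I_p ω_i / I_f = (478.0)(0.625) / 499.3 = 0.5983 rad/s.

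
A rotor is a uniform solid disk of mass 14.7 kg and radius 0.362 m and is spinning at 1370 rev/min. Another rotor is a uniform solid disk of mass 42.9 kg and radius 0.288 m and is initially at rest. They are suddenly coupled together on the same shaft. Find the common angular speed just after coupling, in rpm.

No external torque acts about the common axis, so total angular momentum is conserved.
Moments of inertia: I_A = ½(14.7)(0.362)² = 0.9632 kg·m²; I_B = ½(42.9)(0.288)² = 1.779 kg·m².
Taking A's sense as positive: L = (0.9632)(1370) = 1320 kg·m²·rpm.
Combined I = 0.9632 + 1.779 = 2.742 kg·m².
ω_f = L / I = 1320 / 2.742 = 481.2 rpm.

|ω_f| ≈ 481 rpm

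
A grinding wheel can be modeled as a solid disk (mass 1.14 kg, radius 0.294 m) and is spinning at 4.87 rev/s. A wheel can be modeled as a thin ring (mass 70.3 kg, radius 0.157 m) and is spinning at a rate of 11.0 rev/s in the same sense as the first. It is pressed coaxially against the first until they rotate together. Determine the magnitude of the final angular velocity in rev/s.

No external torque acts about the common axis, so total angular momentum is conserved.
Moments of inertia: I_A = ½(1.14)(0.294)² = 0.04927 kg·m²; I_B = (70.3)(0.157)² = 1.733 kg·m².
Taking A's sense as positive: L = (0.04927)(4.87) + (1.733)(11.0) = 19.30 kg·m²·rev/s.
Combined I = 0.04927 + 1.733 = 1.782 kg·m².
ω_f = L / I = 19.30 / 1.782 = 10.83 rev/s.

|ω_f| ≈ 10.8 rev/s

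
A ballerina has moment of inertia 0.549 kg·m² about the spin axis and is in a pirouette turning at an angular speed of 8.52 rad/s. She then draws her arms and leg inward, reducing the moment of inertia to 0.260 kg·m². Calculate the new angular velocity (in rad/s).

No external torque acts about the spin axis, so angular momentum is conserved.
ω₂ = I₁ω₁ / I₂ = (0.5490)(8.52 rad/s) / (0.2600) = 17.99 rad/s.

ω₂ ≈ 18.0 rad/s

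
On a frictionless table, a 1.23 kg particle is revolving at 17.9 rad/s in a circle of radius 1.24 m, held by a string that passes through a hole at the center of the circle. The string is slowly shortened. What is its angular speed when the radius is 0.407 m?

ω₂ ≈ 166 rad/s

The constraining force is radial, so m r² ω about the center is conserved.
ω₂ = ω₁ (r₁/r₂)² = (17.9)(1.24/0.407)² = 166.2 rad/s.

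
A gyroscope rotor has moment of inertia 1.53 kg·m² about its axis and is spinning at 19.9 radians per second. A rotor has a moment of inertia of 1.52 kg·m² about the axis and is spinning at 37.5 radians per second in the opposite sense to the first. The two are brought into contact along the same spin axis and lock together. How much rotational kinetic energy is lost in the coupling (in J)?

No external torque acts about the common axis, so total angular momentum is conserved.
Taking A's sense as positive: L = (1.530)(19.9) − (1.520)(37.5) = -26.55 kg·m²·rad/s.
Combined I = 1.530 + 1.520 = 3.050 kg·m².
ω_f = L / I = -26.55 / 3.050 = -8.706 rad/s.
KE_i = ½ΣIω² = 1372 J; KE_f = ½(3.050)(8.706)² = 115.6 J.

ΔKE lost ≈ 1260 J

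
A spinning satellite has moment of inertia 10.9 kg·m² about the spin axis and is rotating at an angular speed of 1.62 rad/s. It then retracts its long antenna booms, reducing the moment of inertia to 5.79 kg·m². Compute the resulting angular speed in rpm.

Angular momentum about the spin axis is conserved since the torque about it is zero.
ω₂ = I₁ω₁ / I₂ = (10.90)(1.62 rad/s) / (5.790) = 3.050 rad/s = 29.12 rpm.

ω₂ ≈ 29.1 rpm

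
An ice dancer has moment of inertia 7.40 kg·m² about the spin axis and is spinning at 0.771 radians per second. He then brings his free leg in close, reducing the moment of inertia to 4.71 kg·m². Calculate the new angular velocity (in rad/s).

ω₂ ≈ 1.21 rad/s

No external torque acts about the spin axis, so angular momentum is conserved.
ω₂ = I₁ω₁ / I₂ = (7.400)(0.771 rad/s) / (4.710) = 1.211 rad/s.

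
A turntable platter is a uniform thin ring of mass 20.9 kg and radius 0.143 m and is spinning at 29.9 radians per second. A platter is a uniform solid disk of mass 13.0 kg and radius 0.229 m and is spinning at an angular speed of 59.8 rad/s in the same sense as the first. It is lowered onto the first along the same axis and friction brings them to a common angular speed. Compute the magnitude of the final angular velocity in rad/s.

|ω_f| ≈ 43.2 rad/s

No external torque acts about the common axis, so total angular momentum is conserved.
Moments of inertia: I_A = (20.9)(0.143)² = 0.4274 kg·m²; I_B = ½(13.0)(0.229)² = 0.3409 kg·m².
Taking A's sense as positive: L = (0.4274)(29.9) + (0.3409)(59.8) = 33.16 kg·m²·rad/s.
Combined I = 0.4274 + 0.3409 = 0.7683 kg·m².
ω_f = L / I = 33.16 / 0.7683 = 43.17 rad/s.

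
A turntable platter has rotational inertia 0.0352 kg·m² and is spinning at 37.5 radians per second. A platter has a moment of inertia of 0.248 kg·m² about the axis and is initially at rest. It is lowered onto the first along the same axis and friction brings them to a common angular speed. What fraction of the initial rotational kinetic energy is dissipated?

The coupling torques are internal; angular momentum about the shared axis is conserved.
Taking A's sense as positive: L = (0.03520)(37.5) = 1.320 kg·m²·rad/s.
Combined I = 0.03520 + 0.2480 = 0.2832 kg·m².
ω_f = L / I = 1.320 / 0.2832 = 4.661 rad/s.
KE_i = ½ΣIω² = 24.75 J; KE_f = ½(0.2832)(4.661)² = 3.076 J.
Fraction dissipated = (KE_i − KE_f)/KE_i = 0.8757.

fraction ≈ 0.876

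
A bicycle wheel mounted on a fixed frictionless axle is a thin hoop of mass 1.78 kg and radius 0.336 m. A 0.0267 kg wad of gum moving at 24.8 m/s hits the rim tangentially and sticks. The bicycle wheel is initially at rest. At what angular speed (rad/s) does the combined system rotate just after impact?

|ω_f| ≈ 1.09 rad/s

The axle reaction passes through the axle and exerts no torque about it; angular momentum about the axle is conserved through the impact.
I_p = (1.78)(0.336)² = 0.2010 kg·m². Taking the sense of the wad of gum's angular momentum as positive, L_{wad} = m v R = (0.0267)(24.8)(0.336) = 0.2225 kg·m²/s.
L_i = 0 + 0.2225 = 0.2225 kg·m²/s.
After sticking, I_f = I_p + m R² = 0.2010 + (0.0267)(0.336)² = 0.2040 kg·m².
ω_f = L_i / I_f = 0.2225 / 0.2040 = 1.091 rad/s.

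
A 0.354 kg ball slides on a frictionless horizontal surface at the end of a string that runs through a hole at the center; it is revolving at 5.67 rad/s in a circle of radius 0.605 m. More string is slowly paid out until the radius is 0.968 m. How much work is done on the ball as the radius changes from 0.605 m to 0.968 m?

The constraining force is radial, so m r² ω about the center is conserved.
ω₂ = ω₁ (r₁/r₂)² = (5.67)(0.605/0.968)² = 2.215 rad/s.
W = ΔKE = ½m(v₂² − v₁²) = -1.269 J.

W ≈ -1.27 J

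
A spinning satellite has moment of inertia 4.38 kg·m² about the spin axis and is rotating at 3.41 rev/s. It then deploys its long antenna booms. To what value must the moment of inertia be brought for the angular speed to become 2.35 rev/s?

I₂ ≈ 6.36 kg·m²

Angular momentum about the spin axis is conserved since the torque about it is zero.
I₂ = I₁ω₁ / ω₂ = (4.38)(3.41) / (2.35) = 6.356 kg·m².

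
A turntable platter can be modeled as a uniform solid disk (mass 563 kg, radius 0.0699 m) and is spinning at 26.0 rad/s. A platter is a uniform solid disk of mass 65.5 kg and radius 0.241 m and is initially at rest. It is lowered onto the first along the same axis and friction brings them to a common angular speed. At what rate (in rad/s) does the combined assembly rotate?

|ω_f| ≈ 10.9 rad/s

No external torque acts about the common axis, so total angular momentum is conserved.
Moments of inertia: I_A = ½(563)(0.0699)² = 1.375 kg·m²; I_B = ½(65.5)(0.241)² = 1.902 kg·m².
Taking A's sense as positive: L = (1.375)(26.0) = 35.76 kg·m²·rad/s.
Combined I = 1.375 + 1.902 = 3.278 kg·m².
ω_f = L / I = 35.76 / 3.278 = 10.91 rad/s.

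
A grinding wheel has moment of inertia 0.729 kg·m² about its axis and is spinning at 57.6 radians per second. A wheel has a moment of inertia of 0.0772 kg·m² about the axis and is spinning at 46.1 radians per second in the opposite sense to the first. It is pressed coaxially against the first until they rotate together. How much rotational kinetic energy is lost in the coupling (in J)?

The coupling torques are internal; angular momentum about the shared axis is conserved.
Taking A's sense as positive: L = (0.7290)(57.6) − (0.07720)(46.1) = 38.43 kg·m²·rad/s.
Combined I = 0.7290 + 0.07720 = 0.8062 kg·m².
ω_f = L / I = 38.43 / 0.8062 = 47.67 rad/s.
KE_i = ½ΣIω² = 1291 J; KE_f = ½(0.8062)(47.67)² = 916.0 J.

ΔKE lost ≈ 375 J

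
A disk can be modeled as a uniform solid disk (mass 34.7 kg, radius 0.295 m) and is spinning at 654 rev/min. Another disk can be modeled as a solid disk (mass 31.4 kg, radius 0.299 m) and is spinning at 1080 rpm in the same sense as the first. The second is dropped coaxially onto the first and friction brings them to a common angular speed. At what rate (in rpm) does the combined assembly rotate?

The coupling torques are internal; angular momentum about the shared axis is conserved.
Moments of inertia: I_A = ½(34.7)(0.295)² = 1.510 kg·m²; I_B = ½(31.4)(0.299)² = 1.404 kg·m².
Taking A's sense as positive: L = (1.510)(654) + (1.404)(1080) = 2503 kg·m²·rpm.
Combined I = 1.510 + 1.404 = 2.913 kg·m².
ω_f = L / I = 2503 / 2.913 = 859.2 rpm.

|ω_f| ≈ 859 rpm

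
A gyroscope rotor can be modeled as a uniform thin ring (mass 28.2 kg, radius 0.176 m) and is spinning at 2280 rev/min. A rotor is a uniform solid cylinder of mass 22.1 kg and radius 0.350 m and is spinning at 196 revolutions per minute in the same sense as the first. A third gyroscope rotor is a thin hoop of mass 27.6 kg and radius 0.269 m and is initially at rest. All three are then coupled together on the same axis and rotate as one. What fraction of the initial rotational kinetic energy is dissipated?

No external torque acts about the common axis, so total angular momentum is conserved.
Moments of inertia: I_A = (28.2)(0.176)² = 0.8735 kg·m²; I_B = ½(22.1)(0.350)² = 1.354 kg·m²; I_C = (27.6)(0.269)² = 1.997 kg·m².
Taking A's sense as positive: L = (0.8735)(2280) + (1.354)(196) = 2257 kg·m²·rpm.
Combined I = 0.8735 + 1.354 + 1.997 = 4.224 kg·m².
ω_f = L / I = 2257 / 4.224 = 534.3 rpm.
KE_i = ½ΣIω² = 25180 J; KE_f = ½(4.224)(55.95)² = 6612 J.
Fraction dissipated = (KE_i − KE_f)/KE_i = 0.7375.

fraction ≈ 0.737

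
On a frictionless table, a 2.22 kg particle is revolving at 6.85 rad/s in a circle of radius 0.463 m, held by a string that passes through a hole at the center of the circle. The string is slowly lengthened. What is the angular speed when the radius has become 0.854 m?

The constraining force is radial, so m r² ω about the center is conserved.
ω₂ = ω₁ (r₁/r₂)² = (6.85)(0.463/0.854)² = 2.013 rad/s.

ω₂ ≈ 2.01 rad/s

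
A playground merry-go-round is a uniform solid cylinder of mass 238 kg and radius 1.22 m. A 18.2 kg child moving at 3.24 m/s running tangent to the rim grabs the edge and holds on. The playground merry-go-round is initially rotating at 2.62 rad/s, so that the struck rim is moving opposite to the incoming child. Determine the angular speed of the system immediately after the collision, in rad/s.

About the axle the impulsive forces during the collision are internal, so angular momentum about that axis is conserved.
I_p = ½(238)(1.22)² = 177.1 kg·m². Taking the sense of the child's angular momentum as positive, L_{child} = m v R = (18.2)(3.24)(1.22) = 71.94 kg·m²/s.
L_i = −I_p ω_p + m v R = −(177.1)(2.62) + 71.94 = -392.1 kg·m²/s.
After sticking, I_f = I_p + m R² = 177.1 + (18.2)(1.22)² = 204.2 kg·m².
ω_f = L_i / I_f = -392.1 / 204.2 = -1.920 rad/s.

|ω_f| ≈ 1.92 rad/s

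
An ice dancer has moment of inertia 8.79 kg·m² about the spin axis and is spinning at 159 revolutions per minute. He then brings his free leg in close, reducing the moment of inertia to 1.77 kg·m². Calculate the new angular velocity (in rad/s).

ω₂ ≈ 82.7 rad/s

Angular momentum about the spin axis is conserved since the torque about it is zero.
ω₂ = I₁ω₁ / I₂ = (8.790)(159 rpm) / (1.770) = 789.6 rpm = 82.69 rad/s.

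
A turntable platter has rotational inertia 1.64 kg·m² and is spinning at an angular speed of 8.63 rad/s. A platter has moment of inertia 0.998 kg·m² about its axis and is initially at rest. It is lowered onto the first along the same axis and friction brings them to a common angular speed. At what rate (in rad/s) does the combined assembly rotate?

|ω_f| ≈ 5.37 rad/s

The coupling torques are internal; angular momentum about the shared axis is conserved.
Taking A's sense as positive: L = (1.640)(8.63) = 14.15 kg·m²·rad/s.
Combined I = 1.640 + 0.9980 = 2.638 kg·m².
ω_f = L / I = 14.15 / 2.638 = 5.365 rad/s.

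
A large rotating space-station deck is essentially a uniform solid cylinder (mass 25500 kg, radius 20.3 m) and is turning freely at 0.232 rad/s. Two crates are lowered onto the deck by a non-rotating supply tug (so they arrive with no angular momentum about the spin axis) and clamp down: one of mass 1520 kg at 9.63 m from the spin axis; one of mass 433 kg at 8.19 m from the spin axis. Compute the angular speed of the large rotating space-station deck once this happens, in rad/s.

No external torque acts about the spin axis; L_before = L_after.
I_p = ½(25500)(20.3)² = 5.254e+06 kg·m².
Added inertia Σmr² = (1520)(9.63)² + (433)(8.19)² = 1.700e+05 kg·m²; I_f = 5.254e+06 + 1.700e+05 = 5.424e+06 kg·m².
ω_f = I_p ω_i / I_f = (5.254e+06)(0.232) / 5.424e+06 = 0.2247 rad/s.

ω_f ≈ 0.225 rad/s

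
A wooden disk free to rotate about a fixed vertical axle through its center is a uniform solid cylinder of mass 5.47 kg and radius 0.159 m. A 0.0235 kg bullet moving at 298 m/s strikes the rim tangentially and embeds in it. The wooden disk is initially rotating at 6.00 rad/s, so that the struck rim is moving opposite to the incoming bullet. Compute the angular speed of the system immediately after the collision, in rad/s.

About the axle the impulsive forces during the collision are internal, so angular momentum about that axis is conserved.
I_p = ½(5.47)(0.159)² = 0.06914 kg·m². Taking the sense of the bullet's angular momentum as positive, L_{bullet} = m v R = (0.0235)(298)(0.159) = 1.113 kg·m²/s.
L_i = −I_p ω_p + m v R = −(0.06914)(6.00) + 1.113 = 0.6986 kg·m²/s.
After sticking, I_f = I_p + m R² = 0.06914 + (0.0235)(0.159)² = 0.06974 kg·m².
ω_f = L_i / I_f = 0.6986 / 0.06974 = 10.02 rad/s.

|ω_f| ≈ 10.0 rad/s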